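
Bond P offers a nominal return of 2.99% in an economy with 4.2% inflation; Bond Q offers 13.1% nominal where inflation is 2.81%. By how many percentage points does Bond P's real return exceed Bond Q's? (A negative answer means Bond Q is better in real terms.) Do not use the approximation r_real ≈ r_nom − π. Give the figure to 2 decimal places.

-11.17

Bond P real return: 1.0299/1.042 − 1 = -1.161%.
Bond Q real return: 1.131/1.0281 − 1 = 10.009%.
Difference: -1.161 − 10.009 = -11.170 pp.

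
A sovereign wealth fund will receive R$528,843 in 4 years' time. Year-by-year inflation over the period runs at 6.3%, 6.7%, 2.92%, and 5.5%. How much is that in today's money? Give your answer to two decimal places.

Price-level factor over 4 years: 1.063 × 1.067 × 1.0292 × 1.055 ≈ 1.2315439671.
Purchasing power today: R$528,843 divided by that factor.

R$429,414.63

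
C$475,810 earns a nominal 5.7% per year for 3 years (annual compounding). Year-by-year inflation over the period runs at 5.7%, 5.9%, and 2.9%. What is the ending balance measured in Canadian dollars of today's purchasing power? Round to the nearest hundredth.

Nominal value at maturity: C$475,810 × (1 + 5.7%)^3 ≈ C$561,899.35.
Price-level factor over 3 years: 1.057 × 1.059 × 1.029 = 1.151824527.
The maturity value deflated by that factor is the answer in today's purchasing power.

C$487,834.16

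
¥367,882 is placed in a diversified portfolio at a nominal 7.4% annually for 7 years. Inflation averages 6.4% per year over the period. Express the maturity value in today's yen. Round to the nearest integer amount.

¥392,778

Nominal value at maturity: ¥367,882 × (1 + 7.4%)^7 ≈ ¥606,371.
Price-level factor over 7 years: (1 + 6.4%)^7 ≈ 1.5438012766.
The maturity value deflated by that factor is the answer in today's purchasing power.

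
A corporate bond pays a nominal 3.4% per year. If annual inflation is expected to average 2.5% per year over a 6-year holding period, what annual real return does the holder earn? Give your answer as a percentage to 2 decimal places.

With constant rates the annual real return is the same each year: (1+3.4%)/(1+2.5%) − 1 = 0.00878.

0.88%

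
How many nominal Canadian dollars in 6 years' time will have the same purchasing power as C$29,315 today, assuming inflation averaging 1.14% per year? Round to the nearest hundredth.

C$31,378.17

Cumulative price-level factor: (1+1.14%)^6 ≈ 1.0703792854.
Multiplying C$29,315 by the price-level factor gives the future nominal sum.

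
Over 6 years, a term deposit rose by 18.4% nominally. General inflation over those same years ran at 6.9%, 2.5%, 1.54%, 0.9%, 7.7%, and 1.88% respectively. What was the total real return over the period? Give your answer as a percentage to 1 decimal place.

Cumulative inflation factor: 1.069 × 1.025 × 1.0154 × 1.009 × 1.077 × 1.0188 ≈ 1.23178.
Nominal growth factor: 1.18400. Real growth factor = 1.18400 / 1.23178 ≈ 0.96121.
Total real return ≈ -3.8792%.

-3.9%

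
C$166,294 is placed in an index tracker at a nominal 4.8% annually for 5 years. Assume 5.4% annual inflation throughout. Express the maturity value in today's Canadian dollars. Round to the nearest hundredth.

C$161,614.36

Nominal value at maturity: C$166,294 × (1 + 4.8%)^5 ≈ C$210,224.34.
Price-level factor over 5 years: (1 + 5.4%)^5 ≈ 1.3007776144.
The maturity value deflated by that factor is the answer in today's purchasing power.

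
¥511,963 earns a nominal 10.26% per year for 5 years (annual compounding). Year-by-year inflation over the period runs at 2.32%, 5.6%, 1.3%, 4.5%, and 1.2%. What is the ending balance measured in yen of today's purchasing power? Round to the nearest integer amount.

¥720,772

Nominal value at maturity: ¥511,963 × (1 + 10.26%)^5 ≈ ¥834,312.
Price-level factor over 5 years: 1.0232 × 1.056 × 1.013 × 1.045 × 1.012 ≈ 1.1575258486.
Dividing the nominal maturity value by the price-level factor gives the value in today's money.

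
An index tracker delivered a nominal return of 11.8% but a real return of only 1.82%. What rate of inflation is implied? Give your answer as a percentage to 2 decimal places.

9.80%

From (1+r_nom) = (1+r_real)(1+π), we get 1+π = (1 + 11.8%)/(1 + 1.82%) = 1.118/1.0182 ≈ 1.09802.
So π ≈ 9.8016%.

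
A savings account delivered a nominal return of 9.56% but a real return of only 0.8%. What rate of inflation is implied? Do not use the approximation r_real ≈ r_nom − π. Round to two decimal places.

8.69%

From (1+r_nom) = (1+r_real)(1+π), we get 1+π = (1 + 9.56%)/(1 + 0.8%) = 1.0956/1.008 ≈ 1.08690.
So π ≈ 8.6905%.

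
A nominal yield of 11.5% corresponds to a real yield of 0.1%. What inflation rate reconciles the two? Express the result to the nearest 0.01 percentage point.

From (1+r_nom) = (1+r_real)(1+π), we get 1+π = (1 + 11.5%)/(1 + 0.1%) = 1.115/1.001 ≈ 1.11389.
So π ≈ 11.3886%.

11.39%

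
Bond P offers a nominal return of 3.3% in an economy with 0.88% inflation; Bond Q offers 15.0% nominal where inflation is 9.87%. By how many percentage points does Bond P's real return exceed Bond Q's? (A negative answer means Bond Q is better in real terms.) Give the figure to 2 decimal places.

-2.27

Bond P real return: 1.033/1.0088 − 1 = 2.399%.
Bond Q real return: 1.150/1.0987 − 1 = 4.669%.
Difference: 2.399 − 4.669 = -2.270 pp.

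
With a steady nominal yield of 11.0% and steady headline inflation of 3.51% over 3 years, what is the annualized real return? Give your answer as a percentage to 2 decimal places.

With constant rates the annual real return is the same each year: (1+11.0%)/(1+3.51%) − 1 = 0.07236.

7.24%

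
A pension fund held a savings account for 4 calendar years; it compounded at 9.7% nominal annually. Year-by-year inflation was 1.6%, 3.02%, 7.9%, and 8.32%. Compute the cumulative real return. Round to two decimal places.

18.38%

Cumulative inflation factor: 1.016 × 1.0302 × 1.079 × 1.0832 ≈ 1.22333.
Nominal growth factor: 1.44819. Real growth factor = 1.44819 / 1.22333 ≈ 1.18381.
Total real return ≈ 18.3808%.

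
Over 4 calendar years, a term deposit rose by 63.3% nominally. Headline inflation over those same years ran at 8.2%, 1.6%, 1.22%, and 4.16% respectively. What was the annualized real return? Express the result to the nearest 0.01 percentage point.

Cumulative inflation factor: 1.082 × 1.016 × 1.0122 × 1.0416 ≈ 1.15901.
Nominal growth factor: 1.63300. Real growth factor = 1.63300 / 1.15901 ≈ 1.40896.
Annualized: 1.40896^(1/4) − 1 ≈ 0.08949.

8.95%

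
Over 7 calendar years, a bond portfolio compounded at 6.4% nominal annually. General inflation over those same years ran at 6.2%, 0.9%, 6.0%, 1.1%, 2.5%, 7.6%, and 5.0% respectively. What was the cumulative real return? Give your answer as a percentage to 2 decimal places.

Cumulative inflation factor: 1.062 × 1.009 × 1.060 × 1.011 × 1.025 × 1.076 × 1.050 ≈ 1.32984.
Nominal growth factor: 1.54380. Real growth factor = 1.54380 / 1.32984 ≈ 1.16090.
Total real return ≈ 16.0896%.

16.09%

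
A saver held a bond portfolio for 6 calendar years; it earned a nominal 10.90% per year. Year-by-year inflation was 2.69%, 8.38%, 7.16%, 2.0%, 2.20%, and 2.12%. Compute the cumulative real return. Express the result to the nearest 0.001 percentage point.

46.527%

Cumulative inflation factor: 1.0269 × 1.0838 × 1.0716 × 1.020 × 1.0220 × 1.0212 ≈ 1.26961.
Nominal growth factor: 1.86033. Real growth factor = 1.86033 / 1.26961 ≈ 1.46527.
Total real return ≈ 46.5269%.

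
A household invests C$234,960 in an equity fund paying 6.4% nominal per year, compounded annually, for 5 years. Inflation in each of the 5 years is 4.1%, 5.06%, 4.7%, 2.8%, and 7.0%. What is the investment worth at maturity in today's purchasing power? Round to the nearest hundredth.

C$254,384.34

Nominal value at maturity: C$234,960 × (1 + 6.4%)^5 ≈ C$320,407.06.
Price-level factor over 5 years: 1.041 × 1.0506 × 1.047 × 1.028 × 1.070 ≈ 1.2595392337.
Dividing the nominal maturity value by the price-level factor gives the value in today's money.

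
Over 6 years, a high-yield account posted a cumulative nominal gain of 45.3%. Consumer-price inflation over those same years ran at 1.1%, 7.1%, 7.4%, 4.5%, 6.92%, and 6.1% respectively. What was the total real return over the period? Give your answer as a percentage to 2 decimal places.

Cumulative inflation factor: 1.011 × 1.071 × 1.074 × 1.045 × 1.0692 × 1.061 ≈ 1.37859.
Nominal growth factor: 1.45300. Real growth factor = 1.45300 / 1.37859 ≈ 1.05397.
Total real return ≈ 5.3974%.

5.40%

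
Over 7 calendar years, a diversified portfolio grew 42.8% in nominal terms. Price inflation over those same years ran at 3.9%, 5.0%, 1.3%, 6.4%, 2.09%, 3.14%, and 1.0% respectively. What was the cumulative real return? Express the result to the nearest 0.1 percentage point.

Cumulative inflation factor: 1.039 × 1.050 × 1.013 × 1.064 × 1.0209 × 1.0314 × 1.010 ≈ 1.25051.
Nominal growth factor: 1.42800. Real growth factor = 1.42800 / 1.25051 ≈ 1.14193.
Total real return ≈ 14.1933%.

14.2%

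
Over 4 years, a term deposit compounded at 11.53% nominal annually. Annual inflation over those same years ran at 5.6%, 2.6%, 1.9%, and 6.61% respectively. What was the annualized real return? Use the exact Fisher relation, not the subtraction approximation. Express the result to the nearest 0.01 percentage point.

Cumulative inflation factor: 1.056 × 1.026 × 1.019 × 1.0661 ≈ 1.17702.
Nominal growth factor: 1.54727. Real growth factor = 1.54727 / 1.17702 ≈ 1.31457.
Annualized: 1.31457^(1/4) − 1 ≈ 0.07077.

7.08%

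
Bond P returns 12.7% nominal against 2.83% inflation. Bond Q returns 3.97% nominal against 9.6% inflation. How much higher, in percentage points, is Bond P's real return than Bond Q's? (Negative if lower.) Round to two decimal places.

14.74

Bond P real return: 1.127/1.0283 − 1 = 9.598%.
Bond Q real return: 1.0397/1.096 − 1 = -5.137%.
Difference: 9.598 − (-5.137) = 14.735 pp.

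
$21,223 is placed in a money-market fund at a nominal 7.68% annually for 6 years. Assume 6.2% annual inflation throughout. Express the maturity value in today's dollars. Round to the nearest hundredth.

$23,060.57

Nominal value at maturity: $21,223 × (1 + 7.68%)^6 ≈ $33,083.93.
Price-level factor over 6 years: (1 + 6.2%)^6 ≈ 1.4346537586.
Dividing the nominal maturity value by the price-level factor gives the value in today's money.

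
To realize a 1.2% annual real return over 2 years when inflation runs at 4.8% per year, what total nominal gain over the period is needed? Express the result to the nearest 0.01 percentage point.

12.48%

Required annual nominal rate: (1+1.2%)(1+4.8%) − 1 = 6.0576%.
Cumulative over 2 years: (1 + 0.060576)^2 − 1 ≈ 0.12482.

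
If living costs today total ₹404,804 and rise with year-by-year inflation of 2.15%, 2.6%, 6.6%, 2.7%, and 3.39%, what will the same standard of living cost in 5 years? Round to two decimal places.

₹480,216.09

Cumulative price-level factor: 1.0215 × 1.026 × 1.066 × 1.027 × 1.0339 ≈ 1.1862928569.
Multiplying ₹404,804 by the price-level factor gives the future nominal sum.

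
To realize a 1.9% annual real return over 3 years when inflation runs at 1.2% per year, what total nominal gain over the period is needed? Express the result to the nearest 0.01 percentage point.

Required annual nominal rate: (1+1.9%)(1+1.2%) − 1 = 3.1228%.
Cumulative over 3 years: (1 + 0.031228)^3 − 1 ≈ 0.09664.

9.66%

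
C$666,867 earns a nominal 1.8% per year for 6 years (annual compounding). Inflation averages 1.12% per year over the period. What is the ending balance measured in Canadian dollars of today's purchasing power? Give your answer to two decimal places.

Nominal value at maturity: C$666,867 × (1 + 1.8%)^6 ≈ C$742,208.45.
Price-level factor over 6 years: (1 + 1.12%)^6 ≈ 1.0691099356.
The maturity value deflated by that factor is the answer in today's purchasing power.

C$694,230.24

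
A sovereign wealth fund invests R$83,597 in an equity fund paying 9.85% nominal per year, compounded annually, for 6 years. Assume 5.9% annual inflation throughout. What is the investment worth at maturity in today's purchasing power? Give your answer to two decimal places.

R$104,139.45

Nominal value at maturity: R$83,597 × (1 + 9.85%)^6 ≈ R$146,889.60.
Price-level factor over 6 years: (1 + 5.9%)^6 ≈ 1.4105086721.
The maturity value deflated by that factor is the answer in today's purchasing power.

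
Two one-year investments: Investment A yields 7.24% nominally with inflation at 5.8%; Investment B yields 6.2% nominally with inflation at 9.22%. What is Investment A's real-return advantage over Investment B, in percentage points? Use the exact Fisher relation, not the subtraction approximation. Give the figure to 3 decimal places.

4.126

Investment A real return: 1.0724/1.058 − 1 = 1.3611%.
Investment B real return: 1.062/1.0922 − 1 = -2.7651%.
Difference: 1.3611 − (-2.7651) = 4.1262 pp.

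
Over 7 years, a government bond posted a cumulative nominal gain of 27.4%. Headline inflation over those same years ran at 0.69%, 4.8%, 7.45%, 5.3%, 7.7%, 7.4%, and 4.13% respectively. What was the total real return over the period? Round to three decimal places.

-11.409%

Cumulative inflation factor: 1.0069 × 1.048 × 1.0745 × 1.053 × 1.077 × 1.074 × 1.0413 ≈ 1.43806.
Nominal growth factor: 1.27400. Real growth factor = 1.27400 / 1.43806 ≈ 0.88591.
Total real return ≈ -11.4087%.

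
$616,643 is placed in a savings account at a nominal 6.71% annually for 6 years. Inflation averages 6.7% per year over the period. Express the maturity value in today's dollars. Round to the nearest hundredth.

$616,989.83

Nominal value at maturity: $616,643 × (1 + 6.71%)^6 ≈ $910,467.66.
Price-level factor over 6 years: (1 + 6.7%)^6 ≈ 1.4756607180.
The maturity value deflated by that factor is the answer in today's purchasing power.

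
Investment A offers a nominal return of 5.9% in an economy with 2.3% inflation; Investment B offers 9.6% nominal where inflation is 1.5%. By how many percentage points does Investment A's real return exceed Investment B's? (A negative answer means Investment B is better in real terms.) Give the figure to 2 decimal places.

Investment A real return: 1.059/1.023 − 1 = 3.519%.
Investment B real return: 1.096/1.015 − 1 = 7.980%.
Difference: 3.519 − 7.980 = -4.461 pp.

-4.46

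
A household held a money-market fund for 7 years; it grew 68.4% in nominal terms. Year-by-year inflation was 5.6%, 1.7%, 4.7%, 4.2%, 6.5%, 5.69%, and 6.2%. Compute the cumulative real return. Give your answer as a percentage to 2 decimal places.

Cumulative inflation factor: 1.056 × 1.017 × 1.047 × 1.042 × 1.065 × 1.0569 × 1.062 ≈ 1.40058.
Nominal growth factor: 1.68400. Real growth factor = 1.68400 / 1.40058 ≈ 1.20236.
Total real return ≈ 20.2361%.

20.24%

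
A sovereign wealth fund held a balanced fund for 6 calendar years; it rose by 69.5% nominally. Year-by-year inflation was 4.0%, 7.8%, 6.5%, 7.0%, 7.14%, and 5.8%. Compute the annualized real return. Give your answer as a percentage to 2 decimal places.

2.66%

Cumulative inflation factor: 1.040 × 1.078 × 1.065 × 1.070 × 1.0714 × 1.058 ≈ 1.44818.
Nominal growth factor: 1.69500. Real growth factor = 1.69500 / 1.44818 ≈ 1.17043.
Annualized: 1.17043^(1/6) − 1 ≈ 0.02658.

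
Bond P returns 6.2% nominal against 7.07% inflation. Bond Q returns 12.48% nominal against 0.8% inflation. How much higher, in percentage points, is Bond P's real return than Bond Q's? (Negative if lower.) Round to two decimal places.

-12.40

Bond P real return: 1.062/1.0707 − 1 = -0.813%.
Bond Q real return: 1.1248/1.008 − 1 = 11.587%.
Difference: -0.813 − 11.587 = -12.400 pp.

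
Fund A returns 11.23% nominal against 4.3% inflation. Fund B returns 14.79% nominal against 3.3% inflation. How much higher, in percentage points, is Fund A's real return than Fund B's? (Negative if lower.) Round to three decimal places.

-4.479

Fund A real return: 1.1123/1.043 − 1 = 6.6443%.
Fund B real return: 1.1479/1.033 − 1 = 11.1229%.
Difference: 6.6443 − 11.1229 = -4.4786 pp.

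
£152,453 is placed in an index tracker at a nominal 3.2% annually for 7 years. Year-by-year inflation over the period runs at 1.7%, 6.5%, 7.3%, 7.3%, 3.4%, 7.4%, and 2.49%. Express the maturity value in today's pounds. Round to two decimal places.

Nominal value at maturity: £152,453 × (1 + 3.2%)^7 ≈ £190,061.37.
Price-level factor over 7 years: 1.017 × 1.065 × 1.073 × 1.073 × 1.034 × 1.074 × 1.0249 ≈ 1.4193069123.
The maturity value deflated by that factor is the answer in today's purchasing power.

£133,911.40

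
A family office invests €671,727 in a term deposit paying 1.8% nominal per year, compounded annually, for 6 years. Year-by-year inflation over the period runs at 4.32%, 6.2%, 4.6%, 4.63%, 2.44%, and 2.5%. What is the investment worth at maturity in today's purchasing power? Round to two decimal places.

€587,227.02

Nominal value at maturity: €671,727 × (1 + 1.8%)^6 ≈ €747,617.52.
Price-level factor over 6 years: 1.0432 × 1.062 × 1.046 × 1.0463 × 1.0244 × 1.025 ≈ 1.2731320175.
The maturity value deflated by that factor is the answer in today's purchasing power.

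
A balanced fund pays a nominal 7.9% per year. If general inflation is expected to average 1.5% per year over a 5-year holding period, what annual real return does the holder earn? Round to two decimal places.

6.31%

With constant rates the annual real return is the same each year: (1+7.9%)/(1+1.5%) − 1 = 0.06305.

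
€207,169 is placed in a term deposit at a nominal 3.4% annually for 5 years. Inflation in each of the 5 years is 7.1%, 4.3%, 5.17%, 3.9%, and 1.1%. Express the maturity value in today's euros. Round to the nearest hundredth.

€198,424.41

Nominal value at maturity: €207,169 × (1 + 3.4%)^5 ≈ €244,865.42.
Price-level factor over 5 years: 1.071 × 1.043 × 1.0517 × 1.039 × 1.011 ≈ 1.2340488633.
The maturity value deflated by that factor is the answer in today's purchasing power.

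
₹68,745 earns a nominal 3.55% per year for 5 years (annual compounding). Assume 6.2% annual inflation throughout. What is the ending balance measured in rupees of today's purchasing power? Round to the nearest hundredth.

₹60,585.55

Nominal value at maturity: ₹68,745 × (1 + 3.55%)^5 ≈ ₹81,844.90.
Price-level factor over 5 years: (1 + 6.2%)^5 ≈ 1.3508980778.
The maturity value deflated by that factor is the answer in today's purchasing power.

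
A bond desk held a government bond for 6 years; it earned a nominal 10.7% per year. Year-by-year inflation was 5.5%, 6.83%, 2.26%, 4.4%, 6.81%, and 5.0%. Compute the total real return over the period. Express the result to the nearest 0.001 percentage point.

36.374%

Cumulative inflation factor: 1.055 × 1.0683 × 1.0226 × 1.044 × 1.0681 × 1.050 ≈ 1.34944.
Nominal growth factor: 1.84029. Real growth factor = 1.84029 / 1.34944 ≈ 1.36374.
Total real return ≈ 36.3743%.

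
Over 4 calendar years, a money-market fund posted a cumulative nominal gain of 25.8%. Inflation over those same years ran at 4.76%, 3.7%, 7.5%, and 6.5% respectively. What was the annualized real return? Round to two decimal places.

0.29%

Cumulative inflation factor: 1.0476 × 1.037 × 1.075 × 1.065 ≈ 1.24375.
Nominal growth factor: 1.25800. Real growth factor = 1.25800 / 1.24375 ≈ 1.01146.
Annualized: 1.01146^(1/4) − 1 ≈ 0.00285.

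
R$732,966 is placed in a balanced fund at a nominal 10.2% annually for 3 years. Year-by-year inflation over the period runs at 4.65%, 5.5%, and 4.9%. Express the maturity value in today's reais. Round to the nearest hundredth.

Nominal value at maturity: R$732,966 × (1 + 10.2%)^3 ≈ R$980,908.76.
Price-level factor over 3 years: 1.0465 × 1.055 × 1.049 = 1.1581563175.
Dividing the nominal maturity value by the price-level factor gives the value in today's money.

R$846,957.14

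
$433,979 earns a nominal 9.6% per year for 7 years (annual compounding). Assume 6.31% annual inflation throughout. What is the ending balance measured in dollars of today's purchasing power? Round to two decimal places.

$537,184.86

Nominal value at maturity: $433,979 × (1 + 9.6%)^7 ≈ $824,408.75.
Price-level factor over 7 years: (1 + 6.31%)^7 ≈ 1.5346835113.
The maturity value deflated by that factor is the answer in today's purchasing power.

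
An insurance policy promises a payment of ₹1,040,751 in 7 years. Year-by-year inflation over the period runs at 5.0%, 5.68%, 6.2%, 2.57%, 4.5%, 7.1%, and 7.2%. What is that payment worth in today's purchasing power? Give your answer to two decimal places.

₹717,660.95

Price-level factor over 7 years: 1.050 × 1.0568 × 1.062 × 1.0257 × 1.045 × 1.071 × 1.072 ≈ 1.4501987371.
Purchasing power today: ₹1,040,751 divided by that factor.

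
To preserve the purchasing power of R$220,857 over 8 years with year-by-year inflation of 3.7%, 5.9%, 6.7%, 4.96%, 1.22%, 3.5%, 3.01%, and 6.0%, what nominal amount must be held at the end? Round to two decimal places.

Cumulative price-level factor: 1.037 × 1.059 × 1.067 × 1.0496 × 1.0122 × 1.035 × 1.0301 × 1.060 ≈ 1.4068729942.
Multiplying R$220,857 by the price-level factor gives the future nominal sum.

R$310,717.75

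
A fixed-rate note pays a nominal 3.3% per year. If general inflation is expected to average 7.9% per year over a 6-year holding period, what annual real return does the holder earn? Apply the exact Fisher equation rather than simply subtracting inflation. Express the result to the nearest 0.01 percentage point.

With constant rates the annual real return is the same each year: (1+3.3%)/(1+7.9%) − 1 = -0.04263.

-4.26%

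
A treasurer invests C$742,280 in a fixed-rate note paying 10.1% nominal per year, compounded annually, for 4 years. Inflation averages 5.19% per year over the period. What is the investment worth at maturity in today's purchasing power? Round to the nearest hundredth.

C$890,880.01

Nominal value at maturity: C$742,280 × (1 + 10.1%)^4 ≈ C$1,090,729.44.
Price-level factor over 4 years: (1 + 5.19%)^4 ≈ 1.2243281090.
Dividing the nominal maturity value by the price-level factor gives the value in today's money.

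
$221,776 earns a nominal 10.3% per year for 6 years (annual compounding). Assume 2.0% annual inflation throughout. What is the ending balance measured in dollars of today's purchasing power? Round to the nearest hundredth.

$354,622.75

Nominal value at maturity: $221,776 × (1 + 10.3%)^6 ≈ $399,362.81.
Price-level factor over 6 years: (1 + 2.0%)^6 ≈ 1.1261624193.
The maturity value deflated by that factor is the answer in today's purchasing power.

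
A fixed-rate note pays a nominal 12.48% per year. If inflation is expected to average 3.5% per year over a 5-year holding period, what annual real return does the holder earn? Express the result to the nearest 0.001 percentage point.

With constant rates the annual real return is the same each year: (1+12.48%)/(1+3.5%) − 1 = 0.08676.

8.676%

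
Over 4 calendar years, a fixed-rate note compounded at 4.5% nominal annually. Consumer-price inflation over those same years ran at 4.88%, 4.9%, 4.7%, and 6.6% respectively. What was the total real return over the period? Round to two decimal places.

-2.88%

Cumulative inflation factor: 1.0488 × 1.049 × 1.047 × 1.066 ≈ 1.22793.
Nominal growth factor: 1.19252. Real growth factor = 1.19252 / 1.22793 ≈ 0.97117.
Total real return ≈ -2.8835%.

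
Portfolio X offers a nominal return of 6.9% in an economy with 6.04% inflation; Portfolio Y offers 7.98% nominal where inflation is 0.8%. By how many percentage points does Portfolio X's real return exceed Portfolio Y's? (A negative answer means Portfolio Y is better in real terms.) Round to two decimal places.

-6.31

Portfolio X real return: 1.069/1.0604 − 1 = 0.811%.
Portfolio Y real return: 1.0798/1.008 − 1 = 7.123%.
Difference: 0.811 − 7.123 = -6.312 pp.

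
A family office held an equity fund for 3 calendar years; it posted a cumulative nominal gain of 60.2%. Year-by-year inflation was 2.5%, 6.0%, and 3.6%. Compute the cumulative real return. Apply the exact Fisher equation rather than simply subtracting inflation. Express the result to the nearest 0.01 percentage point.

42.32%

Cumulative inflation factor: 1.025 × 1.060 × 1.036 ≈ 1.12561.
Nominal growth factor: 1.60200. Real growth factor = 1.60200 / 1.12561 ≈ 1.42322.
Total real return ≈ 42.3223%.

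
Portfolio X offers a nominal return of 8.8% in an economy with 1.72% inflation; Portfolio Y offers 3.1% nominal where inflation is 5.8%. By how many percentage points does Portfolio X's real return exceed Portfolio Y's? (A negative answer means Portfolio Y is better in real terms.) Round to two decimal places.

9.51

Portfolio X real return: 1.088/1.0172 − 1 = 6.960%.
Portfolio Y real return: 1.031/1.058 − 1 = -2.552%.
Difference: 6.960 − (-2.552) = 9.512 pp.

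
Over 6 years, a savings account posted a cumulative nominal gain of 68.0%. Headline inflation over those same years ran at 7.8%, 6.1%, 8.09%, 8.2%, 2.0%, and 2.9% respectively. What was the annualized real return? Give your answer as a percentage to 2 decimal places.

3.04%

Cumulative inflation factor: 1.078 × 1.061 × 1.0809 × 1.082 × 1.020 × 1.029 ≈ 1.40399.
Nominal growth factor: 1.68000. Real growth factor = 1.68000 / 1.40399 ≈ 1.19659.
Annualized: 1.19659^(1/6) − 1 ≈ 0.03037.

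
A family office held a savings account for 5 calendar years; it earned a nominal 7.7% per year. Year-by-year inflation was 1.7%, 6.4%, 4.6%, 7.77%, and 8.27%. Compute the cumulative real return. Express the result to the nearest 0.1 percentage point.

Cumulative inflation factor: 1.017 × 1.064 × 1.046 × 1.0777 × 1.0827 ≈ 1.32069.
Nominal growth factor: 1.44903. Real growth factor = 1.44903 / 1.32069 ≈ 1.09718.
Total real return ≈ 9.7181%.

9.7%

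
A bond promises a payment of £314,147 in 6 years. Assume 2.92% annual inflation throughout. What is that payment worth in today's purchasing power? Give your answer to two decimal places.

Price-level factor over 6 years: (1 + 2.92%)^6 ≈ 1.1884985747.
Purchasing power today: £314,147 divided by that factor.

£264,322.57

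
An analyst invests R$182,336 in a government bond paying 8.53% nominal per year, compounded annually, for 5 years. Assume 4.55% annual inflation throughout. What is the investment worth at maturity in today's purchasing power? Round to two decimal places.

R$219,786.62

Nominal value at maturity: R$182,336 × (1 + 8.53%)^5 ≈ R$274,549.99.
Price-level factor over 5 years: (1 + 4.55%)^5 ≈ 1.2491660884.
The maturity value deflated by that factor is the answer in today's purchasing power.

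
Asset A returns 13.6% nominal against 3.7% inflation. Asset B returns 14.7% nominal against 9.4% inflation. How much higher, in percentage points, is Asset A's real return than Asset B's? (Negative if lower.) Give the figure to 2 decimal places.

Asset A real return: 1.136/1.037 − 1 = 9.547%.
Asset B real return: 1.147/1.094 − 1 = 4.845%.
Difference: 9.547 − 4.845 = 4.702 pp.

4.70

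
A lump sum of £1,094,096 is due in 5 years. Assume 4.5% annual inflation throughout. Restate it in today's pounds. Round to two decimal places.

£877,958.48

Price-level factor over 5 years: (1 + 4.5%)^5 ≈ 1.2461819377.
Purchasing power today: £1,094,096 divided by that factor.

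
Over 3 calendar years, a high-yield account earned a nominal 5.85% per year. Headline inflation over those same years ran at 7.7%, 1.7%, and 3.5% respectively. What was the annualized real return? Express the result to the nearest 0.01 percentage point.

1.52%

Cumulative inflation factor: 1.077 × 1.017 × 1.035 ≈ 1.13364.
Nominal growth factor: 1.18597. Real growth factor = 1.18597 / 1.13364 ≈ 1.04615.
Annualized: 1.04615^(1/3) − 1 ≈ 0.01515.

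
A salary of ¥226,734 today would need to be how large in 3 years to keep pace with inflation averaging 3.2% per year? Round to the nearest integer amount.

Cumulative price-level factor: (1+3.2%)^3 = 1.099104768.
Multiplying ¥226,734 by the price-level factor gives the future nominal sum.

¥249,204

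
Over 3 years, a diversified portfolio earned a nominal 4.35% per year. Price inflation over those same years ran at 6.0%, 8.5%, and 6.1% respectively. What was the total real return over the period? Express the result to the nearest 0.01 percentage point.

-6.88%

Cumulative inflation factor: 1.060 × 1.085 × 1.061 ≈ 1.22026.
Nominal growth factor: 1.13626. Real growth factor = 1.13626 / 1.22026 ≈ 0.93116.
Total real return ≈ -6.8836%.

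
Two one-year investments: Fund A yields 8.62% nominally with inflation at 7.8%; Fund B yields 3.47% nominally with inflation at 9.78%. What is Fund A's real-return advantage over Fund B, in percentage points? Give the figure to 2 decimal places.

Fund A real return: 1.0862/1.078 − 1 = 0.761%.
Fund B real return: 1.0347/1.0978 − 1 = -5.748%.
Difference: 0.761 − (-5.748) = 6.509 pp.

6.51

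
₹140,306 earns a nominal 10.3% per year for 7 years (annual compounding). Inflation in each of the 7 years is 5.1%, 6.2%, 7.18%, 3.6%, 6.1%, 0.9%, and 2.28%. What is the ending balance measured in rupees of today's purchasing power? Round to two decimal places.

Nominal value at maturity: ₹140,306 × (1 + 10.3%)^7 ≈ ₹278,679.38.
Price-level factor over 7 years: 1.051 × 1.062 × 1.0718 × 1.036 × 1.061 × 1.009 × 1.0228 ≈ 1.3570567526.
Dividing the nominal maturity value by the price-level factor gives the value in today's money.

₹205,355.73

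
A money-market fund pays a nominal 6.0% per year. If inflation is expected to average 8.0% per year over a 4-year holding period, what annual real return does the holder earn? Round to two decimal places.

With constant rates the annual real return is the same each year: (1+6.0%)/(1+8.0%) − 1 = -0.01852.

-1.85%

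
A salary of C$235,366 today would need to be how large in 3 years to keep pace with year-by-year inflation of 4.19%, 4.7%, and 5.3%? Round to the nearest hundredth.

Cumulative price-level factor: 1.0419 × 1.047 × 1.053 = 1.1486853729.
Multiplying C$235,366 by the price-level factor gives the future nominal sum.

C$270,361.48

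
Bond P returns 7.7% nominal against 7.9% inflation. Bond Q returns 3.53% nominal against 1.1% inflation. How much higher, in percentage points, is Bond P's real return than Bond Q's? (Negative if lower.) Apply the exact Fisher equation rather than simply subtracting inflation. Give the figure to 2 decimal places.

Bond P real return: 1.077/1.079 − 1 = -0.185%.
Bond Q real return: 1.0353/1.011 − 1 = 2.404%.
Difference: -0.185 − 2.404 = -2.589 pp.

-2.59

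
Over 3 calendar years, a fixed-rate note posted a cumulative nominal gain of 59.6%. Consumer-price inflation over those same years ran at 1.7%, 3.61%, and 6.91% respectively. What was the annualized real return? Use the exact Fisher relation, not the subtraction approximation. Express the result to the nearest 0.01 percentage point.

12.31%

Cumulative inflation factor: 1.017 × 1.0361 × 1.0691 ≈ 1.12653.
Nominal growth factor: 1.59600. Real growth factor = 1.59600 / 1.12653 ≈ 1.41675.
Annualized: 1.41675^(1/3) − 1 ≈ 0.12313.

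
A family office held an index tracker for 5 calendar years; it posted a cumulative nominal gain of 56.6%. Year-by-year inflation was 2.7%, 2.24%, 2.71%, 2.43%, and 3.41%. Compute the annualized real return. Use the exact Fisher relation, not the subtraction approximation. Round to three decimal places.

6.512%

Cumulative inflation factor: 1.027 × 1.0224 × 1.0271 × 1.0243 × 1.0341 ≈ 1.14234.
Nominal growth factor: 1.56600. Real growth factor = 1.56600 / 1.14234 ≈ 1.37088.
Annualized: 1.37088^(1/5) − 1 ≈ 0.06512.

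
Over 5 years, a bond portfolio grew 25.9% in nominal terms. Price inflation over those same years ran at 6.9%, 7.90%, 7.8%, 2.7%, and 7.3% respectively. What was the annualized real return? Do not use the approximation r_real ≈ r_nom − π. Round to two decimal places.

Cumulative inflation factor: 1.069 × 1.0790 × 1.078 × 1.027 × 1.073 ≈ 1.37021.
Nominal growth factor: 1.25900. Real growth factor = 1.25900 / 1.37021 ≈ 0.91884.
Annualized: 0.91884^(1/5) − 1 ≈ -0.01679.

-1.68%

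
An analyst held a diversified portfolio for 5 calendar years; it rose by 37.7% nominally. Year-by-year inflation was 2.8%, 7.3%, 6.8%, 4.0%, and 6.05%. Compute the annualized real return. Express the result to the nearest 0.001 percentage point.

1.168%

Cumulative inflation factor: 1.028 × 1.073 × 1.068 × 1.040 × 1.0605 ≈ 1.29930.
Nominal growth factor: 1.37700. Real growth factor = 1.37700 / 1.29930 ≈ 1.05980.
Annualized: 1.05980^(1/5) − 1 ≈ 0.01168.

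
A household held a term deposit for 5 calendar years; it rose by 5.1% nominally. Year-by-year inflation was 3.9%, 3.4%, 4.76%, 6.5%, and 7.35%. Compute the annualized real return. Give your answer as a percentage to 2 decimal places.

Cumulative inflation factor: 1.039 × 1.034 × 1.0476 × 1.065 × 1.0735 ≈ 1.28672.
Nominal growth factor: 1.05100. Real growth factor = 1.05100 / 1.28672 ≈ 0.81681.
Annualized: 0.81681^(1/5) − 1 ≈ -0.03966.

-3.97%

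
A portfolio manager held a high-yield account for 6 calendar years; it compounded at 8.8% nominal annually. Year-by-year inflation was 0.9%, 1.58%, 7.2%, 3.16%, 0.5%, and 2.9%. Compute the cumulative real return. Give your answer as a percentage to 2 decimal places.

Cumulative inflation factor: 1.009 × 1.0158 × 1.072 × 1.0316 × 1.005 × 1.029 ≈ 1.17216.
Nominal growth factor: 1.65872. Real growth factor = 1.65872 / 1.17216 ≈ 1.41510.
Total real return ≈ 41.5098%.

41.51%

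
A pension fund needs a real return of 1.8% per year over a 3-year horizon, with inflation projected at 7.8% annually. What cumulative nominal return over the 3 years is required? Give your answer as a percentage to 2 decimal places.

Required annual nominal rate: (1+1.8%)(1+7.8%) − 1 = 9.7404%.
Cumulative over 3 years: (1 + 0.097404)^3 − 1 ≈ 0.32160.

32.16%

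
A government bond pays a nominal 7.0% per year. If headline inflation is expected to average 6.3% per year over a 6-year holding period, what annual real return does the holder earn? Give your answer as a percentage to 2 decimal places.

0.66%

With constant rates the annual real return is the same each year: (1+7.0%)/(1+6.3%) − 1 = 0.00659.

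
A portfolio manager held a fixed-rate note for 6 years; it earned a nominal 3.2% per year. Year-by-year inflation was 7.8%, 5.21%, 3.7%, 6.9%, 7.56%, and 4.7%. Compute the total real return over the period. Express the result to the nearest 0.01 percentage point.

Cumulative inflation factor: 1.078 × 1.0521 × 1.037 × 1.069 × 1.0756 × 1.047 ≈ 1.41589.
Nominal growth factor: 1.20803. Real growth factor = 1.20803 / 1.41589 ≈ 0.85320.
Total real return ≈ -14.6805%.

-14.68%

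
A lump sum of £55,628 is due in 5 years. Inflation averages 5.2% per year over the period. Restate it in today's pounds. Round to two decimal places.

£43,173.25

Price-level factor over 5 years: (1 + 5.2%)^5 ≈ 1.2884830183.
Purchasing power today: £55,628 divided by that factor.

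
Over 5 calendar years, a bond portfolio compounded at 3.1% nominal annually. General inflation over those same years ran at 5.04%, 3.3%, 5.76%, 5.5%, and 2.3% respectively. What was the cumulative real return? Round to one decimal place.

Cumulative inflation factor: 1.0504 × 1.033 × 1.0576 × 1.055 × 1.023 ≈ 1.23852.
Nominal growth factor: 1.16491. Real growth factor = 1.16491 / 1.23852 ≈ 0.94056.
Total real return ≈ -5.9435%.

-5.9%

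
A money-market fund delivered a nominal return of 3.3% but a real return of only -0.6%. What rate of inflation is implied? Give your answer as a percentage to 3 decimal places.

From (1+r_nom) = (1+r_real)(1+π), we get 1+π = (1 + 3.3%)/(1 − 0.6%) = 1.033/0.994 ≈ 1.03924.
So π ≈ 3.9235%.

3.924%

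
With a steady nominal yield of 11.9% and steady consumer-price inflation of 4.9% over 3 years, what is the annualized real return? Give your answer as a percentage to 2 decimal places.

6.67%

With constant rates the annual real return is the same each year: (1+11.9%)/(1+4.9%) − 1 = 0.06673.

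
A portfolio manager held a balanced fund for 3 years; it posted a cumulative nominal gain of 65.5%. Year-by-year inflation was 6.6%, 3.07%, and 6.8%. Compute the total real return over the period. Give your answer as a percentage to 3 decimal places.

41.038%

Cumulative inflation factor: 1.066 × 1.0307 × 1.068 ≈ 1.17344.
Nominal growth factor: 1.65500. Real growth factor = 1.65500 / 1.17344 ≈ 1.41038.
Total real return ≈ 41.0384%.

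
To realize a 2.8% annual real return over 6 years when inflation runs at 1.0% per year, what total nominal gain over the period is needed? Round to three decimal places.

Required annual nominal rate: (1+2.8%)(1+1.0%) − 1 = 3.828%.
Cumulative over 6 years: (1 + 0.03828)^6 − 1 ≈ 0.25281.

25.281%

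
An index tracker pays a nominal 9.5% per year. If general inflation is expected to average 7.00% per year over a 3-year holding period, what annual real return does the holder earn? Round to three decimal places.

With constant rates the annual real return is the same each year: (1+9.5%)/(1+7.00%) − 1 = 0.02336.

2.336%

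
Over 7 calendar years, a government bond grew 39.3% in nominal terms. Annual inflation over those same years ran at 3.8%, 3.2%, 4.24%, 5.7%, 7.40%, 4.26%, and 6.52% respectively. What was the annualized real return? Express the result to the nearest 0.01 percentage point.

Cumulative inflation factor: 1.038 × 1.032 × 1.0424 × 1.057 × 1.0740 × 1.0426 × 1.0652 ≈ 1.40780.
Nominal growth factor: 1.39300. Real growth factor = 1.39300 / 1.40780 ≈ 0.98949.
Annualized: 0.98949^(1/7) − 1 ≈ -0.00151.

-0.15%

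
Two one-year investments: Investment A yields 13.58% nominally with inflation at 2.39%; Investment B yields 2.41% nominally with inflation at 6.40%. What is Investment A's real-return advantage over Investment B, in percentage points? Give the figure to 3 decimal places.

Investment A real return: 1.1358/1.0239 − 1 = 10.9288%.
Investment B real return: 1.0241/1.0640 − 1 = -3.7500%.
Difference: 10.9288 − (-3.7500) = 14.6788 pp.

14.679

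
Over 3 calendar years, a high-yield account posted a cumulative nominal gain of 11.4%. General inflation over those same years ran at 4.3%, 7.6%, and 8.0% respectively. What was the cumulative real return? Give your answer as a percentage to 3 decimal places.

Cumulative inflation factor: 1.043 × 1.076 × 1.080 ≈ 1.21205.
Nominal growth factor: 1.11400. Real growth factor = 1.11400 / 1.21205 ≈ 0.91910.
Total real return ≈ -8.0896%.

-8.090%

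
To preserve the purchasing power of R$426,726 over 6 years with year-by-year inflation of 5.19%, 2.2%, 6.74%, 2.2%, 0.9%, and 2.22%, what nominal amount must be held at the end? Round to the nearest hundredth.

Cumulative price-level factor: 1.0519 × 1.022 × 1.0674 × 1.022 × 1.009 × 1.0222 ≈ 1.2095685551.
The nominal amount required is R$426,726 scaled up by that factor.

R$516,154.35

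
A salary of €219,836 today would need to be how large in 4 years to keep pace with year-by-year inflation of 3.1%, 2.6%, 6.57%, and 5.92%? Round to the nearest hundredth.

Cumulative price-level factor: 1.031 × 1.026 × 1.0657 × 1.0592 ≈ 1.1940402424.
Multiplying €219,836 by the price-level factor gives the future nominal sum.

€262,493.03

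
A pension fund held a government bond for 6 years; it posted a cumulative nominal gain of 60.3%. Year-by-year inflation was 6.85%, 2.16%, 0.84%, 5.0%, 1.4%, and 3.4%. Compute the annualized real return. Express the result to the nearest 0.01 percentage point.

4.77%

Cumulative inflation factor: 1.0685 × 1.0216 × 1.0084 × 1.050 × 1.014 × 1.034 ≈ 1.21181.
Nominal growth factor: 1.60300. Real growth factor = 1.60300 / 1.21181 ≈ 1.32281.
Annualized: 1.32281^(1/6) − 1 ≈ 0.04773.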